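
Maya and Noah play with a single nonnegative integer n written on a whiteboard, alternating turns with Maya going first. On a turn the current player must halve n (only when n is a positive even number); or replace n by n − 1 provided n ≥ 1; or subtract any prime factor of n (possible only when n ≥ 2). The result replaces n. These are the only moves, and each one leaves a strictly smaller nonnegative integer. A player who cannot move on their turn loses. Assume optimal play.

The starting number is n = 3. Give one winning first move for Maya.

Move to 0.

Classify positions by backward induction: terminal positions (no move available) are L. From any other position, the mover wins iff some move reaches an L.
n=0: no move → L
n=1: W (go to 0, an L position)
n=2: W (go to 0, an L position)
n=3: W (go to 0, an L position)
From 3, the L positions reachable in one move are: 0.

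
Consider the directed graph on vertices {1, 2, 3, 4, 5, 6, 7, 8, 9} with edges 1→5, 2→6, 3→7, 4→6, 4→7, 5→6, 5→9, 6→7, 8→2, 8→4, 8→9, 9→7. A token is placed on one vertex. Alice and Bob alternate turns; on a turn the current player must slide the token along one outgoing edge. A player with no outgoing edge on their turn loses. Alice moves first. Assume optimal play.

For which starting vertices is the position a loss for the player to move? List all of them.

2, 5, 7

Classify positions by backward induction: terminal positions (no move available) are L. From any other position, the mover wins iff some move reaches an L.
Every edge goes from a vertex to one that appears earlier in the order 7, 6, 4, 9, 5, 2, 8, 1, 3, so processing vertices in that order labels each vertex after all of its successors.
7: no outgoing edge → L
6: W (go to 7, an L position)
4: W (go to 7, an L position)
9: W (go to 7, an L position)
5: L (options 9(W), 6(W) are all W)
2: L (sole option 6(W) is W)
8: W (go to 2, an L position)
1: W (go to 5, an L position)
3: W (go to 7, an L position)
The losing starting vertices are exactly the entries labelled L in this table (3 of them).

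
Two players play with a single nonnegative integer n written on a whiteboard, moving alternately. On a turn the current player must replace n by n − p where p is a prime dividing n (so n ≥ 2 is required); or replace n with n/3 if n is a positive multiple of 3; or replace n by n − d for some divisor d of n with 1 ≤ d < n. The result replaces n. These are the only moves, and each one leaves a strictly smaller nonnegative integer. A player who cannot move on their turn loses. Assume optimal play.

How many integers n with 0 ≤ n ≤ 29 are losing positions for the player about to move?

Use the standard recursion: the mover loses at a terminal position; elsewhere, the mover wins exactly when some move hands the opponent an L position.
n=0: no move → L
n=1: no move → L
n=2: →0(L), so W
n=3: →0(L), so W
n=4: →2(W), 3(W) — all W, so L
n=5: →0(L), so W
n=6: →4(L), so W
n=7: →0(L), so W
n=8: →4(L), so W
n=9: →3(W), 6(W), 8(W) — all W, so L
n=10: →9(L), so W
n=11: →0(L), so W
n=12: →4(L), so W
n=13: →0(L), so W
n=14: →7(W), 12(W), 13(W) — all W, so L
n=15: →14(L), so W
n=16: →14(L), so W
n=17: →0(L), so W
n=18: →9(L), so W
n=19: →0(L), so W
n=20: →10(W), 15(W), 16(W), 18(W), 19(W) — all W, so L
n=21: →14(L), so W
n=22: →20(L), so W
n=23: →0(L), so W
n=24: →20(L), so W
n=25: →20(L), so W
n=26: →13(W), 24(W), 25(W) — all W, so L
n=27: →9(L), so W
n=28: →14(L), so W
n=29: →0(L), so W
L entries with 0 ≤ n ≤ 29: n = 0, 1, 4, 9, 14, 20, 26; that makes 7.

7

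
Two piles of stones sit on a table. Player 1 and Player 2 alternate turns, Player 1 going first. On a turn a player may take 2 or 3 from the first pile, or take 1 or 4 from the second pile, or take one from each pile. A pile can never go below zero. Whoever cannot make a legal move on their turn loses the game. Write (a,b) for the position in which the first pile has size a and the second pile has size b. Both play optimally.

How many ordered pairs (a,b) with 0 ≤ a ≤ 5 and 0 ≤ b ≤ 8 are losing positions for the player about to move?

19

Compute win/loss labels from the base case upward. A position with no move is L. Any other position is W if it can reach an L in one move, else L.
Every move lowers a or b (never raises either), so fill the grid row by row in increasing a, and left to right within a row: each cell's successors are then already labelled.
      b=0  b=1  b=2  b=3  b=4  b=5  b=6  b=7  b=8
a=0:    L    W    L    W    W    L    W    L    W
a=1:    L    W    L    W    W    L    W    L    W
a=2:    W    W    W    W    L    W    W    W    W
a=3:    W    L    W    L    W    W    L    W    L
a=4:    W    L    W    L    W    W    L    W    L
a=5:    L    W    W    W    W    L    W    W    W
Cells with no legal move (terminal, hence L): (0,0), (1,0).
The remaining L cells, each justified by listing all of its moves:
(0,2): the only move is to (0,1)(W), a W ⇒ L
(0,5): moves to (0,4)(W), (0,1)(W); every one is W ⇒ L
(0,7): moves to (0,6)(W), (0,3)(W); every one is W ⇒ L
(1,2): moves to (1,1)(W), (0,1)(W); every one is W ⇒ L
(1,5): moves to (1,4)(W), (1,1)(W), (0,4)(W); every one is W ⇒ L
(1,7): moves to (1,6)(W), (1,3)(W), (0,6)(W); every one is W ⇒ L
(2,4): moves to (0,4)(W), (2,3)(W), (2,0)(W), (1,3)(W); every one is W ⇒ L
(3,1): moves to (1,1)(W), (0,1)(W), (3,0)(W), (2,0)(W); every one is W ⇒ L
(3,3): moves to (1,3)(W), (0,3)(W), (3,2)(W), (2,2)(W); every one is W ⇒ L
(3,6): moves to (1,6)(W), (0,6)(W), (3,5)(W), (3,2)(W), (2,5)(W); every one is W ⇒ L
(3,8): moves to (1,8)(W), (0,8)(W), (3,7)(W), (3,4)(W), (2,7)(W); every one is W ⇒ L
(4,1): moves to (2,1)(W), (1,1)(W), (4,0)(W), (3,0)(W); every one is W ⇒ L
(4,3): moves to (2,3)(W), (1,3)(W), (4,2)(W), (3,2)(W); every one is W ⇒ L
(4,6): moves to (2,6)(W), (1,6)(W), (4,5)(W), (4,2)(W), (3,5)(W); every one is W ⇒ L
(4,8): moves to (2,8)(W), (1,8)(W), (4,7)(W), (4,4)(W), (3,7)(W); every one is W ⇒ L
(5,0): moves to (3,0)(W), (2,0)(W); every one is W ⇒ L
(5,5): moves to (3,5)(W), (2,5)(W), (5,4)(W), (5,1)(W), (4,4)(W); every one is W ⇒ L
Every other cell has at least one move into one of the L cells above, so it is W.
L cells per row: a=0: 4, a=1: 4, a=2: 1, a=3: 4, a=4: 4, a=5: 2; total 19.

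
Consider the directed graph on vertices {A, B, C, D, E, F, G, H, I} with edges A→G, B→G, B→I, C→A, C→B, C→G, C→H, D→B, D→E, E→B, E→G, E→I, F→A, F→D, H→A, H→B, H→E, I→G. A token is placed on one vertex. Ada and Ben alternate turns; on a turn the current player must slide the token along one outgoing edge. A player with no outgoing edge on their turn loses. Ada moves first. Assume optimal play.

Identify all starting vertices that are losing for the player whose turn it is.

D, G, H

Label each position W (a win for the player to move) or L (a loss). A position with no legal move is L; any other position is W exactly when some move reaches an L, and L when every move reaches a W.
Every edge goes from a vertex to one that appears earlier in the order G, I, B, E, A, D, H, F, C, so processing vertices in that order labels each vertex after all of its successors.
G: no outgoing edge → L
I: reaches L-position G → W
B: reaches L-position G → W
E: reaches L-position G → W
A: reaches L-position G → W
D: only reaches E(W), B(W), all W → L
H: only reaches A(W), E(W), B(W), all W → L
F: reaches L-position D → W
C: reaches L-position H → W
The losing starting vertices are exactly the entries labelled L in this table (3 of them).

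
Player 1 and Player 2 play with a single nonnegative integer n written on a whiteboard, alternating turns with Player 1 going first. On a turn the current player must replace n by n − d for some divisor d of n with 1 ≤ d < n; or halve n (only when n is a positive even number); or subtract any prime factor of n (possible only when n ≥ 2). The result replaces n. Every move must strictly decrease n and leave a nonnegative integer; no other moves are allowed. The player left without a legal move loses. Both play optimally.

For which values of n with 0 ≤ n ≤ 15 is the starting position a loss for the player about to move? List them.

0, 1, 4, 9, 14

Classify positions by backward induction: terminal positions (no move available) are L. From any other position, the mover wins iff some move reaches an L.
n=0: no move → L
n=1: no move → L
n=2: can move to 0, which is L ⇒ W
n=3: can move to 0, which is L ⇒ W
n=4: moves to 2(W), 3(W); every one is W ⇒ L
n=5: can move to 0, which is L ⇒ W
n=6: can move to 4, which is L ⇒ W
n=7: can move to 0, which is L ⇒ W
n=8: can move to 4, which is L ⇒ W
n=9: moves to 6(W), 8(W); every one is W ⇒ L
n=10: can move to 9, which is L ⇒ W
n=11: can move to 0, which is L ⇒ W
n=12: can move to 9, which is L ⇒ W
n=13: can move to 0, which is L ⇒ W
n=14: moves to 7(W), 12(W), 13(W); every one is W ⇒ L
n=15: can move to 14, which is L ⇒ W
The losing starting values of n are exactly the entries labelled L in this table (5 of them).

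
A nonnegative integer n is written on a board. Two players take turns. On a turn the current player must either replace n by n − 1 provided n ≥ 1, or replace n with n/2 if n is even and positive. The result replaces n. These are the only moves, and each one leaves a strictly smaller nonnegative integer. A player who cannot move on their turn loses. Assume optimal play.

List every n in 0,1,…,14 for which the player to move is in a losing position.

Use the standard recursion: the mover loses at a terminal position; elsewhere, the mover wins exactly when some move hands the opponent an L position.
n=0: no move → L
n=1: →0(L), so W
n=2: →1(W) only, which is W, so L
n=3: →2(L), so W
n=4: →2(L), so W
n=5: →4(W) only, which is W, so L
n=6: →5(L), so W
n=7: →6(W) only, which is W, so L
n=8: →7(L), so W
n=9: →8(W) only, which is W, so L
n=10: →5(L), so W
n=11: →10(W) only, which is W, so L
n=12: →11(L), so W
n=13: →12(W) only, which is W, so L
n=14: →7(L), so W
The losing starting values of n are exactly the entries labelled L in this table (7 of them).

0, 2, 5, 7, 9, 11, 13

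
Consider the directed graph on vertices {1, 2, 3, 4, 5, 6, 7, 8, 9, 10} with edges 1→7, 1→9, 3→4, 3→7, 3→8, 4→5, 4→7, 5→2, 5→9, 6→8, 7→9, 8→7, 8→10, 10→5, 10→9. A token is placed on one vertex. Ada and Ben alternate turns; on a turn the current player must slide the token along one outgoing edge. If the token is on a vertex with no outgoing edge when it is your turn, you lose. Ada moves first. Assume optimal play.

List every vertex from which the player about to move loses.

2, 4, 8, 9

Positions with no move are L. A position that does have a move is losing for the player to move precisely when every available move leads to a winning position for the opponent. Fill in the labels:
Every edge goes from a vertex to one that appears earlier in the order 9, 2, 5, 10, 7, 4, 8, 1, 3, 6, so processing vertices in that order labels each vertex after all of its successors.
9: no outgoing edge → L
2: no outgoing edge → L
5: can move to 2, which is L ⇒ W
10: can move to 9, which is L ⇒ W
7: can move to 9, which is L ⇒ W
4: moves to 7(W), 5(W); every one is W ⇒ L
8: moves to 7(W), 10(W); every one is W ⇒ L
1: can move to 9, which is L ⇒ W
3: can move to 8, which is L ⇒ W
6: can move to 8, which is L ⇒ W
Reading off the rows marked L gives the requested list; there are 4 such vertices.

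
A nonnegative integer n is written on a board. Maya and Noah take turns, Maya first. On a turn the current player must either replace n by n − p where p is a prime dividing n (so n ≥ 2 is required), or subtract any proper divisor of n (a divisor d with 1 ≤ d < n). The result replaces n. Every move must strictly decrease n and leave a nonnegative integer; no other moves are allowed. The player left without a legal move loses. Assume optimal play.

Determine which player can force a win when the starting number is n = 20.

Work bottom-up. With no move the player to move loses. Otherwise the position is W if at least one move leads to an L position for the opponent, and L if every move leads to a W.
n=0: no move → L
n=1: no move → L
n=2: →0(L), so W
n=3: →0(L), so W
n=4: →2(W), 3(W) — all W, so L
n=5: →0(L), so W
n=6: →4(L), so W
n=7: →0(L), so W
n=8: →4(L), so W
n=9: →6(W), 8(W) — all W, so L
n=10: →9(L), so W
n=11: →0(L), so W
n=12: →9(L), so W
n=13: →0(L), so W
n=14: →7(W), 12(W), 13(W) — all W, so L
n=15: →14(L), so W
n=16: →14(L), so W
n=17: →0(L), so W
n=18: →9(L), so W
n=19: →0(L), so W
n=20: →10(W), 15(W), 16(W), 18(W), 19(W) — all W, so L
Every move from 20 reaches a W position, so the mover loses.

Noah wins.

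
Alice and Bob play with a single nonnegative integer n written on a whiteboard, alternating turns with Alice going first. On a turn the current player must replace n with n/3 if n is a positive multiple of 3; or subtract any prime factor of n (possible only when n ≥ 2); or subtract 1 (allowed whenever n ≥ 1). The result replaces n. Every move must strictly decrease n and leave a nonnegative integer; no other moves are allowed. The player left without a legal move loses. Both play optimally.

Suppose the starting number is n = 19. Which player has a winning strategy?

Alice wins.

Label each position W (a win for the player to move) or L (a loss). A position with no legal move is L; any other position is W exactly when some move reaches an L, and L when every move reaches a W.
n=0: no move → L
n=1: reaches L-position 0 → W
n=2: reaches L-position 0 → W
n=3: reaches L-position 0 → W
n=4: only reaches 2(W), 3(W), all W → L
n=5: reaches L-position 0 → W
n=6: reaches L-position 4 → W
n=7: reaches L-position 0 → W
n=8: only reaches 6(W), 7(W), all W → L
n=9: reaches L-position 8 → W
n=10: reaches L-position 8 → W
n=11: reaches L-position 0 → W
n=12: reaches L-position 4 → W
n=13: reaches L-position 0 → W
n=14: only reaches 7(W), 12(W), 13(W), all W → L
n=15: reaches L-position 14 → W
n=16: reaches L-position 14 → W
n=17: reaches L-position 0 → W
n=18: only reaches 6(W), 15(W), 16(W), 17(W), all W → L
n=19: reaches L-position 0 → W
From 19 Alice can move to 0, reaching an L position.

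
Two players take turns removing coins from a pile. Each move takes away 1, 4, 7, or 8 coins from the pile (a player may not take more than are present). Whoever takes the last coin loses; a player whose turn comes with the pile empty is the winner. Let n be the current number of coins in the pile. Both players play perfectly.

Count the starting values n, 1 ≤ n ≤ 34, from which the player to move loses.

Work bottom-up. With no move the player to move wins. Otherwise the position is W if at least one move leads to an L position for the opponent, and L if every move leads to a W.
n=0: no move; the opponent has just taken the last coin and therefore loses → W
n=1: →0(W) only, which is W, so L
n=2: →1(L), so W
n=3: →2(W) only, which is W, so L
n=4: →3(L), so W
n=5: →1(L), so W
n=6: →5(W), 2(W) — all W, so L
n=7: →6(L), so W
n=8: →1(L), so W
n=9: →1(L), so W
n=10: →6(L), so W
n=11: →3(L), so W
n=12: →11(W), 8(W), 5(W), 4(W) — all W, so L
n=13: →12(L), so W
n=14: →6(L), so W
n=15: →14(W), 11(W), 8(W), 7(W) — all W, so L
n=16: →15(L), so W
n=17: →16(W), 13(W), 10(W), 9(W) — all W, so L
n=18: →17(L), so W
n=19: →15(L), so W
n=20: →12(L), so W
n=21: →17(L), so W
n=22: →15(L), so W
n=23: →15(L), so W
n=24: →17(L), so W
n=25: →17(L), so W
n=26: →25(W), 22(W), 19(W), 18(W) — all W, so L
n=27: →26(L), so W
n=28: →27(W), 24(W), 21(W), 20(W) — all W, so L
n=29: →28(L), so W
n=30: →26(L), so W
n=31: →30(W), 27(W), 24(W), 23(W) — all W, so L
n=32: →31(L), so W
n=33: →26(L), so W
n=34: →26(L), so W
L entries with 1 ≤ n ≤ 34 (the range starts at n=1): n = 1, 3, 6, 12, 15, 17, 26, 28, 31; that makes 9.

9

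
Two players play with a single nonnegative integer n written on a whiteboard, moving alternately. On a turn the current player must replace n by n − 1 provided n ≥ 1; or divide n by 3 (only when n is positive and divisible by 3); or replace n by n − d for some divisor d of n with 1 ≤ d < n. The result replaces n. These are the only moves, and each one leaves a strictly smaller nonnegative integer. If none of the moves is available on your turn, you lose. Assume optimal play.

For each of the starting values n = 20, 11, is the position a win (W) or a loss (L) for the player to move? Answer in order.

Build the W/L table. Terminal = L. A non-terminal position is W if it has a move to some L; otherwise it is L.
n=0: no move → L
n=1: W (go to 0, an L position)
n=2: L (sole option 1(W) is W)
n=3: W (go to 2, an L position)
n=4: W (go to 2, an L position)
n=5: L (sole option 4(W) is W)
n=6: W (go to 2, an L position)
n=7: L (sole option 6(W) is W)
n=8: W (go to 7, an L position)
n=9: L (options 3(W), 6(W), 8(W) are all W)
n=10: W (go to 5, an L position)
n=11: L (sole option 10(W) is W)
n=12: W (go to 9, an L position)
n=13: L (sole option 12(W) is W)
n=14: W (go to 7, an L position)
n=15: W (go to 5, an L position)
n=16: L (options 8(W), 12(W), 14(W), 15(W) are all W)
n=17: W (go to 16, an L position)
n=18: W (go to 9, an L position)
n=19: L (sole option 18(W) is W)
n=20: W (go to 16, an L position)

20: W, 11: L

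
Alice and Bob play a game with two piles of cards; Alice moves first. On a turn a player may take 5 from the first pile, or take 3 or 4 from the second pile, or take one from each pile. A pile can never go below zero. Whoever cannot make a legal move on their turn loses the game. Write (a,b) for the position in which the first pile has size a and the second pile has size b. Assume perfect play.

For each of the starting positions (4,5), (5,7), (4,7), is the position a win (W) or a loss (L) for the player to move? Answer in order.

Work bottom-up. With no move the player to move loses. Otherwise the position is W if at least one move leads to an L position for the opponent, and L if every move leads to a W.
No move ever increases a pile, so every position that can arise here has a ≤ 5 and b ≤ 7; it is enough to label the cells with 0 ≤ a ≤ 5 and 0 ≤ b ≤ 7.
Every move lowers a or b (never raises either), so fill the grid row by row in increasing a, and left to right within a row: each cell's successors are then already labelled.
      b=0  b=1  b=2  b=3  b=4  b=5  b=6  b=7
a=0:    L    L    L    W    W    W    W    L
a=1:    L    W    W    W    W    L    L    L
a=2:    L    W    L    W    W    W    W    W
a=3:    L    W    L    W    W    W    W    L
a=4:    L    W    L    W    W    W    W    L
a=5:    W    W    W    W    L    L    L    W
Cells with no legal move (terminal, hence L): (0,0), (0,1), (0,2), (1,0), (2,0), (3,0), (4,0).
The remaining L cells, each justified by listing all of its moves:
(0,7): →(0,4)(W), (0,3)(W) — all W, so L
(1,5): →(1,2)(W), (1,1)(W), (0,4)(W) — all W, so L
(1,6): →(1,3)(W), (1,2)(W), (0,5)(W) — all W, so L
(1,7): →(1,4)(W), (1,3)(W), (0,6)(W) — all W, so L
(2,2): →(1,1)(W) only, which is W, so L
(3,2): →(2,1)(W) only, which is W, so L
(3,7): →(3,4)(W), (3,3)(W), (2,6)(W) — all W, so L
(4,2): →(3,1)(W) only, which is W, so L
(4,7): →(4,4)(W), (4,3)(W), (3,6)(W) — all W, so L
(5,4): →(0,4)(W), (5,1)(W), (5,0)(W), (4,3)(W) — all W, so L
(5,5): →(0,5)(W), (5,2)(W), (5,1)(W), (4,4)(W) — all W, so L
(5,6): →(0,6)(W), (5,3)(W), (5,2)(W), (4,5)(W) — all W, so L
Every other cell has at least one move into one of the L cells above, so it is W.
(4,5): the move to (4,2) reaches an L cell, so W
(5,7): the move to (0,7) reaches an L cell, so W
(4,7): one of the L cells justified above, so L

(4,5): W, (5,7): W, (4,7): L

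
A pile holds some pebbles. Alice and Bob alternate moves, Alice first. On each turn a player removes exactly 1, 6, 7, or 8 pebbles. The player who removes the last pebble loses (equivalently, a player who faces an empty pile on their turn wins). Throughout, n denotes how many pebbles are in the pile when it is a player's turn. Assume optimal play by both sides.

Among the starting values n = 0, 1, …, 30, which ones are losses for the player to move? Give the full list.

1, 3, 5, 14, 16, 18, 27, 29

Build the W/L table. Terminal = W. A non-terminal position is W if it has a move to some L; otherwise it is L.
n=0: no move; the opponent has just taken the last pebble and therefore loses → W
n=1: only reaches 0(W), which is W → L
n=2: reaches L-position 1 → W
n=3: only reaches 2(W), which is W → L
n=4: reaches L-position 3 → W
n=5: only reaches 4(W), which is W → L
n=6: reaches L-position 5 → W
n=7: reaches L-position 1 → W
n=8: reaches L-position 1 → W
n=9: reaches L-position 3 → W
n=10: reaches L-position 3 → W
n=11: reaches L-position 5 → W
n=12: reaches L-position 5 → W
n=13: reaches L-position 5 → W
n=14: only reaches 13(W), 8(W), 7(W), 6(W), all W → L
n=15: reaches L-position 14 → W
n=16: only reaches 15(W), 10(W), 9(W), 8(W), all W → L
n=17: reaches L-position 16 → W
n=18: only reaches 17(W), 12(W), 11(W), 10(W), all W → L
n=19: reaches L-position 18 → W
n=20: reaches L-position 14 → W
n=21: reaches L-position 14 → W
n=22: reaches L-position 16 → W
n=23: reaches L-position 16 → W
n=24: reaches L-position 18 → W
n=25: reaches L-position 18 → W
n=26: reaches L-position 18 → W
n=27: only reaches 26(W), 21(W), 20(W), 19(W), all W → L
n=28: reaches L-position 27 → W
n=29: only reaches 28(W), 23(W), 22(W), 21(W), all W → L
n=30: reaches L-position 29 → W
Reading off the rows marked L gives the requested list; there are 8 such values of n.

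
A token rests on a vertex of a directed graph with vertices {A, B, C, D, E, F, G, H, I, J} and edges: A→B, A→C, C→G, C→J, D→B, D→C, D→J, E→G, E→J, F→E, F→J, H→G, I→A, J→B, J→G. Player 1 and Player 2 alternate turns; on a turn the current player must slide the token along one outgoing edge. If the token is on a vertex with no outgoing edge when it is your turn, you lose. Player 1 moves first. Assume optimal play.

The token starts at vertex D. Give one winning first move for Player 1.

Positions with no move are L. A position that does have a move is losing for the player to move precisely when every available move leads to a winning position for the opponent. Fill in the labels:
Every edge goes from a vertex to one that appears earlier in the order G, B, J, C, D, E, H, A, I, F, so processing vertices in that order labels each vertex after all of its successors.
G: no outgoing edge → L
B: no outgoing edge → L
J: reaches L-position B → W
C: reaches L-position G → W
D: reaches L-position B → W
E: reaches L-position G → W
H: reaches L-position G → W
A: reaches L-position B → W
I: only reaches A(W), which is W → L
F: only reaches E(W), J(W), all W → L
From D, the L positions reachable in one move are: B.

Move to B.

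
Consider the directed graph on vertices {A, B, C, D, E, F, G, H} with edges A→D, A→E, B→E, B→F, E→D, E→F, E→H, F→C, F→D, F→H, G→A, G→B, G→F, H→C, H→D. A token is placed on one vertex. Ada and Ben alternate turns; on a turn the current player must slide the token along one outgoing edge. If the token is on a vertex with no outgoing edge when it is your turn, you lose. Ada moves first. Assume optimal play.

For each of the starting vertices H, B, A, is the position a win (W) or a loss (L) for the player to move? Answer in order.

H: W, B: L, A: W

Label each position W (a win for the player to move) or L (a loss). A position with no legal move is L; any other position is W exactly when some move reaches an L, and L when every move reaches a W.
Every edge goes from a vertex to one that appears earlier in the order D, C, H, F, E, A, B, G, so processing vertices in that order labels each vertex after all of its successors.
D: no outgoing edge → L
C: no outgoing edge → L
H: reaches L-position C → W
F: reaches L-position C → W
E: reaches L-position D → W
A: reaches L-position D → W
B: only reaches E(W), F(W), all W → L
G: reaches L-position B → W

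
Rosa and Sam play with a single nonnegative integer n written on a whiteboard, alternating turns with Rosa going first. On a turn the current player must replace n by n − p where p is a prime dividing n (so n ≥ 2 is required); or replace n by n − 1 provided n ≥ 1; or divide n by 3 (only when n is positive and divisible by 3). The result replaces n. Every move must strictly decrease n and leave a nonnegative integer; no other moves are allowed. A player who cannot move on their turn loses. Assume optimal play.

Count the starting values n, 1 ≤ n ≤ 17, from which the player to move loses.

Positions with no move are L. A position that does have a move is losing for the player to move precisely when every available move leads to a winning position for the opponent. Fill in the labels:
n=0: no move → L
n=1: W (go to 0, an L position)
n=2: W (go to 0, an L position)
n=3: W (go to 0, an L position)
n=4: L (options 2(W), 3(W) are all W)
n=5: W (go to 0, an L position)
n=6: W (go to 4, an L position)
n=7: W (go to 0, an L position)
n=8: L (options 6(W), 7(W) are all W)
n=9: W (go to 8, an L position)
n=10: W (go to 8, an L position)
n=11: W (go to 0, an L position)
n=12: W (go to 4, an L position)
n=13: W (go to 0, an L position)
n=14: L (options 7(W), 12(W), 13(W) are all W)
n=15: W (go to 14, an L position)
n=16: W (go to 14, an L position)
n=17: W (go to 0, an L position)
L entries with 1 ≤ n ≤ 17 (n=0 is outside the asked range and is not counted): n = 4, 8, 14; that makes 3.

3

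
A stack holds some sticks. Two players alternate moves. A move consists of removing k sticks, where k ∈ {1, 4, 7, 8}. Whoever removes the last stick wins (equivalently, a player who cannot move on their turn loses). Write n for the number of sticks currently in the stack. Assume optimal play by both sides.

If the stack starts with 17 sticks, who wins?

The first player wins.

Label each position W (a win for the player to move) or L (a loss). A position with no legal move is L; any other position is W exactly when some move reaches an L, and L when every move reaches a W.
n=0: no move → L
n=1: can move to 0, which is L ⇒ W
n=2: the only move is to 1(W), a W ⇒ L
n=3: can move to 2, which is L ⇒ W
n=4: can move to 0, which is L ⇒ W
n=5: moves to 4(W), 1(W); every one is W ⇒ L
n=6: can move to 5, which is L ⇒ W
n=7: can move to 0, which is L ⇒ W
n=8: can move to 0, which is L ⇒ W
n=9: can move to 5, which is L ⇒ W
n=10: can move to 2, which is L ⇒ W
n=11: moves to 10(W), 7(W), 4(W), 3(W); every one is W ⇒ L
n=12: can move to 11, which is L ⇒ W
n=13: can move to 5, which is L ⇒ W
n=14: moves to 13(W), 10(W), 7(W), 6(W); every one is W ⇒ L
n=15: can move to 14, which is L ⇒ W
n=16: moves to 15(W), 12(W), 9(W), 8(W); every one is W ⇒ L
n=17: can move to 16, which is L ⇒ W
From 17 the player to move can remove 1, leaving 16, reaching an L position.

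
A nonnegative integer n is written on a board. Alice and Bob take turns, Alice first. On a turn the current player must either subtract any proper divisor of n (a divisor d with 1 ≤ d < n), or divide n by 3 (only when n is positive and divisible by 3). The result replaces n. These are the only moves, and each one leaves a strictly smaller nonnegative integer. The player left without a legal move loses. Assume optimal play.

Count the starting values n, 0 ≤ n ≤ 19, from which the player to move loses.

10

Classify positions by backward induction: terminal positions (no move available) are L. From any other position, the mover wins iff some move reaches an L.
n=0: no move → L
n=1: no move → L
n=2: can move to 1, which is L ⇒ W
n=3: can move to 1, which is L ⇒ W
n=4: moves to 2(W), 3(W); every one is W ⇒ L
n=5: can move to 4, which is L ⇒ W
n=6: can move to 4, which is L ⇒ W
n=7: the only move is to 6(W), a W ⇒ L
n=8: can move to 4, which is L ⇒ W
n=9: moves to 3(W), 6(W), 8(W); every one is W ⇒ L
n=10: can move to 9, which is L ⇒ W
n=11: the only move is to 10(W), a W ⇒ L
n=12: can move to 4, which is L ⇒ W
n=13: the only move is to 12(W), a W ⇒ L
n=14: can move to 7, which is L ⇒ W
n=15: moves to 5(W), 10(W), 12(W), 14(W); every one is W ⇒ L
n=16: can move to 15, which is L ⇒ W
n=17: the only move is to 16(W), a W ⇒ L
n=18: can move to 9, which is L ⇒ W
n=19: the only move is to 18(W), a W ⇒ L
L entries with 0 ≤ n ≤ 19: n = 0, 1, 4, 7, 9, 11, 13, 15, 17, 19; that makes 10.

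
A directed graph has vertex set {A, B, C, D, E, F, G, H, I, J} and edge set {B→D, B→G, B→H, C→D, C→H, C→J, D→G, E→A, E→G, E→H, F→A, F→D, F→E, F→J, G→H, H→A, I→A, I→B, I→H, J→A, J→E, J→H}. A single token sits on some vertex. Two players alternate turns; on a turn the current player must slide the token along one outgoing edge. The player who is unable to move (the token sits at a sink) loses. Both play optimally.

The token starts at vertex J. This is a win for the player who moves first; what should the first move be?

Move to A.

Classify positions by backward induction: terminal positions (no move available) are L. From any other position, the mover wins iff some move reaches an L.
Every edge goes from a vertex to one that appears earlier in the order A, H, G, E, D, J, B, I, C, F, so processing vertices in that order labels each vertex after all of its successors.
A: no outgoing edge → L
H: W (go to A, an L position)
G: L (sole option H(W) is W)
E: W (go to G, an L position)
D: W (go to G, an L position)
J: W (go to A, an L position)
B: W (go to G, an L position)
I: W (go to A, an L position)
C: L (options J(W), D(W), H(W) are all W)
F: W (go to A, an L position)
From J, the L positions reachable in one move are: A.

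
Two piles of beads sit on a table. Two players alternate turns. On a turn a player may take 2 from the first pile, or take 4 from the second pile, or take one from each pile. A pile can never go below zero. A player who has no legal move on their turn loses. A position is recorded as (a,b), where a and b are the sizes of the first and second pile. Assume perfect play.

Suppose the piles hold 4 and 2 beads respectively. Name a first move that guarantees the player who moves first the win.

Label each position W (a win for the player to move) or L (a loss). A position with no legal move is L; any other position is W exactly when some move reaches an L, and L when every move reaches a W.
No move ever increases a pile, so every position that can arise here has a ≤ 4 and b ≤ 2; it is enough to label the cells with 0 ≤ a ≤ 4 and 0 ≤ b ≤ 2.
Every move lowers a or b (never raises either), so fill the grid row by row in increasing a, and left to right within a row: each cell's successors are then already labelled.
      b=0  b=1  b=2
a=0:    L    L    L
a=1:    L    W    W
a=2:    W    W    W
a=3:    W    L    L
a=4:    L    L    W
Cells with no legal move (terminal, hence L): (0,0), (0,1), (0,2), (1,0).
The remaining L cells, each justified by listing all of its moves:
(3,1): →(1,1)(W), (2,0)(W) — all W, so L
(3,2): →(1,2)(W), (2,1)(W) — all W, so L
(4,0): →(2,0)(W) only, which is W, so L
(4,1): →(2,1)(W), (3,0)(W) — all W, so L
Every other cell has at least one move into one of the L cells above, so it is W.
From (4,2), the L positions reachable in one move are: (3,1).

Move to (3,1).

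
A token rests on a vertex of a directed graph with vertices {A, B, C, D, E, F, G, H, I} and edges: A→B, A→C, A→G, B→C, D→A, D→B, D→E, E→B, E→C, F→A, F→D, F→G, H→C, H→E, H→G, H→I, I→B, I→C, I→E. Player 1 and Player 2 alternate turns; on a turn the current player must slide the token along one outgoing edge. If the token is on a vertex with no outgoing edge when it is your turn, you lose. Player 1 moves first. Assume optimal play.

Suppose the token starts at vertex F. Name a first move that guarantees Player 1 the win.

Positions with no move are L. A position that does have a move is losing for the player to move precisely when every available move leads to a winning position for the opponent. Fill in the labels:
Every edge goes from a vertex to one that appears earlier in the order G, C, B, A, E, D, F, I, H, so processing vertices in that order labels each vertex after all of its successors.
G: no outgoing edge → L
C: no outgoing edge → L
B: reaches L-position C → W
A: reaches L-position C → W
E: reaches L-position C → W
D: only reaches E(W), A(W), B(W), all W → L
F: reaches L-position D → W
I: reaches L-position C → W
H: reaches L-position C → W
From F, the L positions reachable in one move are: D, G. Any move reaching one of these is winning.

Move to D.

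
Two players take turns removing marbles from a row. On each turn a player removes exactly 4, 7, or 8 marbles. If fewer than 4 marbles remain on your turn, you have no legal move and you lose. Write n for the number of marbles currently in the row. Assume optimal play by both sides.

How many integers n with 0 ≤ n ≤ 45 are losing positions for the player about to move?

16

Classify positions by backward induction: terminal positions (no move available) are L. From any other position, the mover wins iff some move reaches an L.
n=0: no move → L
n=1: no move → L
n=2: no move → L
n=3: no move → L
n=4: →0(L), so W
n=5: →1(L), so W
n=6: →2(L), so W
n=7: →3(L), so W
n=8: →1(L), so W
n=9: →2(L), so W
n=10: →3(L), so W
n=11: →3(L), so W
n=12: →8(W), 5(W), 4(W) — all W, so L
n=13: →9(W), 6(W), 5(W) — all W, so L
n=14: →10(W), 7(W), 6(W) — all W, so L
n=15: →11(W), 8(W), 7(W) — all W, so L
n=16: →12(L), so W
n=17: →13(L), so W
n=18: →14(L), so W
n=19: →15(L), so W
n=20: →13(L), so W
n=21: →14(L), so W
n=22: →15(L), so W
n=23: →15(L), so W
n=24: →20(W), 17(W), 16(W) — all W, so L
n=25: →21(W), 18(W), 17(W) — all W, so L
n=26: →22(W), 19(W), 18(W) — all W, so L
n=27: →23(W), 20(W), 19(W) — all W, so L
n=28: →24(L), so W
n=29: →25(L), so W
n=30: →26(L), so W
n=31: →27(L), so W
n=32: →25(L), so W
n=33: →26(L), so W
n=34: →27(L), so W
n=35: →27(L), so W
n=36: →32(W), 29(W), 28(W) — all W, so L
n=37: →33(W), 30(W), 29(W) — all W, so L
n=38: →34(W), 31(W), 30(W) — all W, so L
n=39: →35(W), 32(W), 31(W) — all W, so L
n=40: →36(L), so W
n=41: →37(L), so W
n=42: →38(L), so W
n=43: →39(L), so W
n=44: →37(L), so W
n=45: →38(L), so W
L entries with 0 ≤ n ≤ 45: n = 0, 1, 2, 3, 12, 13, 14, 15, 24, 25, 26, 27, 36, 37, 38, 39; that makes 16.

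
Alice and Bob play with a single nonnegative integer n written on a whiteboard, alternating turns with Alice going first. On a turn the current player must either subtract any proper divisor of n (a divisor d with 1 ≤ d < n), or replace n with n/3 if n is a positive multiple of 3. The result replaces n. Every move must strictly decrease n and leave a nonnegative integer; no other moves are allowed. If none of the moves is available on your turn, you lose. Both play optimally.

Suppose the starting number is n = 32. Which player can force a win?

Label each position W (a win for the player to move) or L (a loss). A position with no legal move is L; any other position is W exactly when some move reaches an L, and L when every move reaches a W.
n=0: no move → L
n=1: no move → L
n=2: W (go to 1, an L position)
n=3: W (go to 1, an L position)
n=4: L (options 2(W), 3(W) are all W)
n=5: W (go to 4, an L position)
n=6: W (go to 4, an L position)
n=7: L (sole option 6(W) is W)
n=8: W (go to 4, an L position)
n=9: L (options 3(W), 6(W), 8(W) are all W)
n=10: W (go to 9, an L position)
n=11: L (sole option 10(W) is W)
n=12: W (go to 4, an L position)
n=13: L (sole option 12(W) is W)
n=14: W (go to 7, an L position)
n=15: L (options 5(W), 10(W), 12(W), 14(W) are all W)
n=16: W (go to 15, an L position)
n=17: L (sole option 16(W) is W)
n=18: W (go to 9, an L position)
n=19: L (sole option 18(W) is W)
n=20: W (go to 15, an L position)
n=21: W (go to 7, an L position)
n=22: W (go to 11, an L position)
n=23: L (sole option 22(W) is W)
n=24: W (go to 23, an L position)
n=25: L (options 20(W), 24(W) are all W)
n=26: W (go to 13, an L position)
n=27: W (go to 9, an L position)
n=28: L (options 14(W), 21(W), 24(W), 26(W), 27(W) are all W)
n=29: W (go to 28, an L position)
n=30: W (go to 15, an L position)
n=31: L (sole option 30(W) is W)
n=32: W (go to 28, an L position)
The starting position 32 is W: Alice should move to 28, handing over an L position.

Alice wins.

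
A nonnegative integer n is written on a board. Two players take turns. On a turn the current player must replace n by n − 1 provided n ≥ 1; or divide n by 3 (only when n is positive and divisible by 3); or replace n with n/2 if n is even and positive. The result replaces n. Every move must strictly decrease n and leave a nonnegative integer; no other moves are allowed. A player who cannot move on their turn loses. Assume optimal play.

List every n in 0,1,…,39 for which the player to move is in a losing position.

0, 2, 5, 7, 9, 11, 13, 16, 19, 23, 25, 28, 30, 34, 36

Label each position W (a win for the player to move) or L (a loss). A position with no legal move is L; any other position is W exactly when some move reaches an L, and L when every move reaches a W.
n=0: no move → L
n=1: W (go to 0, an L position)
n=2: L (sole option 1(W) is W)
n=3: W (go to 2, an L position)
n=4: W (go to 2, an L position)
n=5: L (sole option 4(W) is W)
n=6: W (go to 2, an L position)
n=7: L (sole option 6(W) is W)
n=8: W (go to 7, an L position)
n=9: L (options 3(W), 8(W) are all W)
n=10: W (go to 5, an L position)
n=11: L (sole option 10(W) is W)
n=12: W (go to 11, an L position)
n=13: L (sole option 12(W) is W)
n=14: W (go to 7, an L position)
n=15: W (go to 5, an L position)
n=16: L (options 8(W), 15(W) are all W)
n=17: W (go to 16, an L position)
n=18: W (go to 9, an L position)
n=19: L (sole option 18(W) is W)
n=20: W (go to 19, an L position)
n=21: W (go to 7, an L position)
n=22: W (go to 11, an L position)
n=23: L (sole option 22(W) is W)
n=24: W (go to 23, an L position)
n=25: L (sole option 24(W) is W)
n=26: W (go to 13, an L position)
n=27: W (go to 9, an L position)
n=28: L (options 14(W), 27(W) are all W)
n=29: W (go to 28, an L position)
n=30: L (options 10(W), 15(W), 29(W) are all W)
n=31: W (go to 30, an L position)
n=32: W (go to 16, an L position)
n=33: W (go to 11, an L position)
n=34: L (options 17(W), 33(W) are all W)
n=35: W (go to 34, an L position)
n=36: L (options 12(W), 18(W), 35(W) are all W)
n=37: W (go to 36, an L position)
n=38: W (go to 19, an L position)
n=39: W (go to 13, an L position)
Reading off the rows marked L gives the requested list; there are 15 such values of n.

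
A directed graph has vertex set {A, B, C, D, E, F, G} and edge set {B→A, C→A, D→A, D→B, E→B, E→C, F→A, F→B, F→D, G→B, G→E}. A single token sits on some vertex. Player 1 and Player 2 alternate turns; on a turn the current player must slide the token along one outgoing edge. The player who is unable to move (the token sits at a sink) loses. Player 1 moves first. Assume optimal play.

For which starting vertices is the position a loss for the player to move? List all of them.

A, E

Use the standard recursion: the mover loses at a terminal position; elsewhere, the mover wins exactly when some move hands the opponent an L position.
Every edge goes from a vertex to one that appears earlier in the order A, C, B, D, E, F, G, so processing vertices in that order labels each vertex after all of its successors.
A: no outgoing edge → L
C: W (go to A, an L position)
B: W (go to A, an L position)
D: W (go to A, an L position)
E: L (options B(W), C(W) are all W)
F: W (go to A, an L position)
G: W (go to E, an L position)
Reading off the rows marked L gives the requested list; there are 2 such vertices.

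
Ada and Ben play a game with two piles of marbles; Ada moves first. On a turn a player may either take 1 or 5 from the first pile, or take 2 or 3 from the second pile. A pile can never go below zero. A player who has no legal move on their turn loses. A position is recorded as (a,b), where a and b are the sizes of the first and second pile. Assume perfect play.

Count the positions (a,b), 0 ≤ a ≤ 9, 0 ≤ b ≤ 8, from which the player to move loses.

Build the W/L table. Terminal = L. A non-terminal position is W if it has a move to some L; otherwise it is L.
Every move lowers a or b (never raises either), so fill the grid row by row in increasing a, and left to right within a row: each cell's successors are then already labelled.
      b=0  b=1  b=2  b=3  b=4  b=5  b=6  b=7  b=8
a=0:    L    L    W    W    W    L    L    W    W
a=1:    W    W    L    L    W    W    W    L    L
a=2:    L    L    W    W    W    L    L    W    W
a=3:    W    W    L    L    W    W    W    L    L
a=4:    L    L    W    W    W    L    L    W    W
a=5:    W    W    L    L    W    W    W    L    L
a=6:    L    L    W    W    W    L    L    W    W
a=7:    W    W    L    L    W    W    W    L    L
a=8:    L    L    W    W    W    L    L    W    W
a=9:    W    W    L    L    W    W    W    L    L
Cells with no legal move (terminal, hence L): (0,0), (0,1).
The remaining L cells, each justified by listing all of its moves:
(0,5): moves to (0,3)(W), (0,2)(W); every one is W ⇒ L
(0,6): moves to (0,4)(W), (0,3)(W); every one is W ⇒ L
(1,2): moves to (0,2)(W), (1,0)(W); every one is W ⇒ L
(1,3): moves to (0,3)(W), (1,1)(W), (1,0)(W); every one is W ⇒ L
(1,7): moves to (0,7)(W), (1,5)(W), (1,4)(W); every one is W ⇒ L
(1,8): moves to (0,8)(W), (1,6)(W), (1,5)(W); every one is W ⇒ L
(2,0): the only move is to (1,0)(W), a W ⇒ L
(2,1): the only move is to (1,1)(W), a W ⇒ L
(2,5): moves to (1,5)(W), (2,3)(W), (2,2)(W); every one is W ⇒ L
(2,6): moves to (1,6)(W), (2,4)(W), (2,3)(W); every one is W ⇒ L
(3,2): moves to (2,2)(W), (3,0)(W); every one is W ⇒ L
(3,3): moves to (2,3)(W), (3,1)(W), (3,0)(W); every one is W ⇒ L
(3,7): moves to (2,7)(W), (3,5)(W), (3,4)(W); every one is W ⇒ L
(3,8): moves to (2,8)(W), (3,6)(W), (3,5)(W); every one is W ⇒ L
(4,0): the only move is to (3,0)(W), a W ⇒ L
(4,1): the only move is to (3,1)(W), a W ⇒ L
(4,5): moves to (3,5)(W), (4,3)(W), (4,2)(W); every one is W ⇒ L
(4,6): moves to (3,6)(W), (4,4)(W), (4,3)(W); every one is W ⇒ L
(5,2): moves to (4,2)(W), (0,2)(W), (5,0)(W); every one is W ⇒ L
(5,3): moves to (4,3)(W), (0,3)(W), (5,1)(W), (5,0)(W); every one is W ⇒ L
(5,7): moves to (4,7)(W), (0,7)(W), (5,5)(W), (5,4)(W); every one is W ⇒ L
(5,8): moves to (4,8)(W), (0,8)(W), (5,6)(W), (5,5)(W); every one is W ⇒ L
(6,0): moves to (5,0)(W), (1,0)(W); every one is W ⇒ L
(6,1): moves to (5,1)(W), (1,1)(W); every one is W ⇒ L
(6,5): moves to (5,5)(W), (1,5)(W), (6,3)(W), (6,2)(W); every one is W ⇒ L
(6,6): moves to (5,6)(W), (1,6)(W), (6,4)(W), (6,3)(W); every one is W ⇒ L
(7,2): moves to (6,2)(W), (2,2)(W), (7,0)(W); every one is W ⇒ L
(7,3): moves to (6,3)(W), (2,3)(W), (7,1)(W), (7,0)(W); every one is W ⇒ L
(7,7): moves to (6,7)(W), (2,7)(W), (7,5)(W), (7,4)(W); every one is W ⇒ L
(7,8): moves to (6,8)(W), (2,8)(W), (7,6)(W), (7,5)(W); every one is W ⇒ L
(8,0): moves to (7,0)(W), (3,0)(W); every one is W ⇒ L
(8,1): moves to (7,1)(W), (3,1)(W); every one is W ⇒ L
(8,5): moves to (7,5)(W), (3,5)(W), (8,3)(W), (8,2)(W); every one is W ⇒ L
(8,6): moves to (7,6)(W), (3,6)(W), (8,4)(W), (8,3)(W); every one is W ⇒ L
(9,2): moves to (8,2)(W), (4,2)(W), (9,0)(W); every one is W ⇒ L
(9,3): moves to (8,3)(W), (4,3)(W), (9,1)(W), (9,0)(W); every one is W ⇒ L
(9,7): moves to (8,7)(W), (4,7)(W), (9,5)(W), (9,4)(W); every one is W ⇒ L
(9,8): moves to (8,8)(W), (4,8)(W), (9,6)(W), (9,5)(W); every one is W ⇒ L
Every other cell has at least one move into one of the L cells above, so it is W.
L cells per row: a=0: 4, a=1: 4, a=2: 4, a=3: 4, a=4: 4, a=5: 4, a=6: 4, a=7: 4, a=8: 4, a=9: 4; total 40.

40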